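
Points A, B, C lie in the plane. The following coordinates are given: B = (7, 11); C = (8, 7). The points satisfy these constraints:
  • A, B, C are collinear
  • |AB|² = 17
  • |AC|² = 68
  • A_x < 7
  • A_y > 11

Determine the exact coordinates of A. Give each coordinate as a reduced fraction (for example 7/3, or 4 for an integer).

1. A_x = 6  [[A, B, C are collinear ⇒ 4x+1y-39=0] ∩ [|A−(7, 11)|²=17]]
2. A_y = 15  [[A, B, C are collinear ⇒ 4x+1y-39=0] ∩ [|A−(7, 11)|²=17]]
   so A = (6, 15)

A = (6, 15)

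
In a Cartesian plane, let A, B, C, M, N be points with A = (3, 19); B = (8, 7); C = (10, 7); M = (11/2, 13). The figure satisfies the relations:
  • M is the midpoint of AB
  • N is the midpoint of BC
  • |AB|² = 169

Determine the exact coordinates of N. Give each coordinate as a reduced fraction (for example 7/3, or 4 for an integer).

1. N_x = 9  [2·N = B+C = (8, 7)+(10, 7)]
2. N_y = 7  [2·N = B+C = (8, 7)+(10, 7)]
   so N = (9, 7)

N = (9, 7)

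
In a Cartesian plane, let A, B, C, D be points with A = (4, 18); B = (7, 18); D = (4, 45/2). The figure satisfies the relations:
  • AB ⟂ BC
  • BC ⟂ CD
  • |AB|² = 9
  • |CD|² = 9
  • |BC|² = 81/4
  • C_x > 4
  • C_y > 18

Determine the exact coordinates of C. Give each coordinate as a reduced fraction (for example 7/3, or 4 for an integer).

1. C_x = 7  [[AB ⟂ BC ⇒ 3x-21=0] ∩ [|C−(4, 45/2)|²=9]]
2. C_y = 45/2  [[AB ⟂ BC ⇒ 3x-21=0] ∩ [|C−(4, 45/2)|²=9]]
   so C = (7, 45/2)

C = (7, 45/2)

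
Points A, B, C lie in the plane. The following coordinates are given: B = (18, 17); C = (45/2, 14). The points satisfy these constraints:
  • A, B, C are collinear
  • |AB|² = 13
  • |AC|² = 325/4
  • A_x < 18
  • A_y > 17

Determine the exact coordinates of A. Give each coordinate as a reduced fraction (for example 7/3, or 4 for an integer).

1. A_x = 15  [[A, B, C are collinear ⇒ 3x+9/2y-261/2=0] ∩ [|A−(18, 17)|²=13]]
2. A_y = 19  [[A, B, C are collinear ⇒ 3x+9/2y-261/2=0] ∩ [|A−(18, 17)|²=13]]
   so A = (15, 19)

A = (15, 19)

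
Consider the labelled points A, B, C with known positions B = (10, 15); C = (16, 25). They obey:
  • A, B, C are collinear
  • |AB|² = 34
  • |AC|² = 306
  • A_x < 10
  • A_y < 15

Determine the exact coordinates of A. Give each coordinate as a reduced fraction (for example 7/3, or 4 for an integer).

1. A_x = 7  [[A, B, C are collinear ⇒ -10x+6y+10=0] ∩ [|A−(10, 15)|²=34]]
2. A_y = 10  [[A, B, C are collinear ⇒ -10x+6y+10=0] ∩ [|A−(10, 15)|²=34]]
   so A = (7, 10)

A = (7, 10)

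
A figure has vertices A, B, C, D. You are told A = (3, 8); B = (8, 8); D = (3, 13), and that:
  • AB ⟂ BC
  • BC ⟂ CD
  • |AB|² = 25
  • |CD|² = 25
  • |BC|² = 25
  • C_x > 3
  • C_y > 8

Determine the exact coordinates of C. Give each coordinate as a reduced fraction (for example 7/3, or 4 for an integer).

C = (8, 13)

1. C_x = 8  [[AB ⟂ BC ⇒ 5x-40=0] ∩ [|C−(3, 13)|²=25]]
2. C_y = 13  [[AB ⟂ BC ⇒ 5x-40=0] ∩ [|C−(3, 13)|²=25]]
   so C = (8, 13)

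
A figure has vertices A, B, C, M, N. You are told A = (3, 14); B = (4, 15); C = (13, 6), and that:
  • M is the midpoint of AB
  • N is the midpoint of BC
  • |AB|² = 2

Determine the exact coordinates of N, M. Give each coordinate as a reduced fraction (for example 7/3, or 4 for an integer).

1. M_x = 7/2  [2·M = A+B = (3, 14)+(4, 15)]
2. M_y = 29/2  [2·M = A+B = (3, 14)+(4, 15)]
   so M = (7/2, 29/2)
3. N_x = 17/2  [2·N = B+C = (4, 15)+(13, 6)]
4. N_y = 21/2  [2·N = B+C = (4, 15)+(13, 6)]
   so N = (17/2, 21/2)

N = (17/2, 21/2)
M = (7/2, 29/2)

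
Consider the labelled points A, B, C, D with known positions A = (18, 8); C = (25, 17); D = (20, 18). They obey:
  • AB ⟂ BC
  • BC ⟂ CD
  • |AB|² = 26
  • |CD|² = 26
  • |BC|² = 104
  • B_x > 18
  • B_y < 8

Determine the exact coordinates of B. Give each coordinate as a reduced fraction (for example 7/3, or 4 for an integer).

1. B_x = 23  [[BC ⟂ CD ⇒ 5x-1y-108=0] ∩ [|B−(18, 8)|²=26]]
2. B_y = 7  [[BC ⟂ CD ⇒ 5x-1y-108=0] ∩ [|B−(18, 8)|²=26]]
   so B = (23, 7)

B = (23, 7)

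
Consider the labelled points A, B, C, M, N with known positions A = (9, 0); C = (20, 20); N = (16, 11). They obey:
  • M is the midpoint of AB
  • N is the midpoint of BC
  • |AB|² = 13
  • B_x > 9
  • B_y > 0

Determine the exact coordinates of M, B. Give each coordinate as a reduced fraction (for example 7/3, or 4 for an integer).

M = (21/2, 1)
B = (12, 2)

1. B_x = 12  [B = 2·N−C = 2·(16, 11)−(20, 20)]
2. B_y = 2  [B = 2·N−C = 2·(16, 11)−(20, 20)]
   so B = (12, 2)
3. M_x = 21/2  [2·M = A+B = (9, 0)+(12, 2)]
4. M_y = 1  [2·M = A+B = (9, 0)+(12, 2)]
   so M = (21/2, 1)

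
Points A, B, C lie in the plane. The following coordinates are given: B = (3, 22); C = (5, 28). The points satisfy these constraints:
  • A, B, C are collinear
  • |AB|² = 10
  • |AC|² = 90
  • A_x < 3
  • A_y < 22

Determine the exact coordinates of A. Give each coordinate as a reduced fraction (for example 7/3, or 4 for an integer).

A = (2, 19)

1. A_x = 2  [[A, B, C are collinear ⇒ -6x+2y-26=0] ∩ [|A−(3, 22)|²=10]]
2. A_y = 19  [[A, B, C are collinear ⇒ -6x+2y-26=0] ∩ [|A−(3, 22)|²=10]]
   so A = (2, 19)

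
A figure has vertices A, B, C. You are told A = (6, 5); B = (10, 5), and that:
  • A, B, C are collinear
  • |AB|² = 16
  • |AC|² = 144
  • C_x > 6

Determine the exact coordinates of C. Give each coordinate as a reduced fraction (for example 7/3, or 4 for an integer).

C = (18, 5)

1. C_x = 18  [[A, B, C are collinear ⇒ 4y-20=0] ∩ [|C−(6, 5)|²=144]]
2. C_y = 5  [[A, B, C are collinear ⇒ 4y-20=0] ∩ [|C−(6, 5)|²=144]]
   so C = (18, 5)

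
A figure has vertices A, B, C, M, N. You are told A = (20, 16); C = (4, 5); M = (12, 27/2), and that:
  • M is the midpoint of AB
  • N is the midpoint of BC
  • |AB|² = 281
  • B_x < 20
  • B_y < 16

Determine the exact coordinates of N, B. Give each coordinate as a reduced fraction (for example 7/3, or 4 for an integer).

1. B_x = 4  [B = 2·M−A = 2·(12, 27/2)−(20, 16)]
2. B_y = 11  [B = 2·M−A = 2·(12, 27/2)−(20, 16)]
   so B = (4, 11)
3. N_x = 4  [2·N = B+C = (4, 11)+(4, 5)]
4. N_y = 8  [2·N = B+C = (4, 11)+(4, 5)]
   so N = (4, 8)

N = (4, 8)
B = (4, 11)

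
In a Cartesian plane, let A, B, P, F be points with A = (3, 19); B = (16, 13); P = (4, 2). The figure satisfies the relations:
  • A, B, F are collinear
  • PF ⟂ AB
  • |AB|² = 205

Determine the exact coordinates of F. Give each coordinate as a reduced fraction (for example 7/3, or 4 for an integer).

1. F_x = 422/41  [[A, B, F are collinear ⇒ 6x+13y-265=0] ∩ [PF ⟂ AB ⇒ 13x-6y-40=0]]
2. F_y = 641/41  [[A, B, F are collinear ⇒ 6x+13y-265=0] ∩ [PF ⟂ AB ⇒ 13x-6y-40=0]]
   so F = (422/41, 641/41)

F = (422/41, 641/41)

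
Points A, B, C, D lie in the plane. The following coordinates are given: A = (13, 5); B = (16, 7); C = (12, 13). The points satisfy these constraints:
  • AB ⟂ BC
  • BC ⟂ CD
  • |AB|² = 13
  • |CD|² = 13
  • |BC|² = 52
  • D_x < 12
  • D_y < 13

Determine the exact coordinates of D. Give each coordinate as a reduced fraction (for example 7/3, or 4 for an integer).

D = (9, 11)

1. D_x = 9  [[BC ⟂ CD ⇒ -4x+6y-30=0] ∩ [|D−(12, 13)|²=13]]
2. D_y = 11  [[BC ⟂ CD ⇒ -4x+6y-30=0] ∩ [|D−(12, 13)|²=13]]
   so D = (9, 11)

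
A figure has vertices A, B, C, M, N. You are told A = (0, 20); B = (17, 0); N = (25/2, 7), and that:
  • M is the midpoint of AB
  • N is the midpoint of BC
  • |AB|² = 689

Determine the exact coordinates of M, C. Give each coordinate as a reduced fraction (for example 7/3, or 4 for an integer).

1. M_x = 17/2  [2·M = A+B = (0, 20)+(17, 0)]
2. M_y = 10  [2·M = A+B = (0, 20)+(17, 0)]
   so M = (17/2, 10)
3. C_x = 8  [C = 2·N−B = 2·(25/2, 7)−(17, 0)]
4. C_y = 14  [C = 2·N−B = 2·(25/2, 7)−(17, 0)]
   so C = (8, 14)

M = (17/2, 10)
C = (8, 14)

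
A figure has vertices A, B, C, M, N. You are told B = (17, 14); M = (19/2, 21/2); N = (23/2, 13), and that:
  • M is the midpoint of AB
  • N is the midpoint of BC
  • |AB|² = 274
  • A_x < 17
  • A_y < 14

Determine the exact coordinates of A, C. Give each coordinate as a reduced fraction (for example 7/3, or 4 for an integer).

A = (2, 7)
C = (6, 12)

1. A_x = 2  [A = 2·M−B = 2·(19/2, 21/2)−(17, 14)]
2. A_y = 7  [A = 2·M−B = 2·(19/2, 21/2)−(17, 14)]
   so A = (2, 7)
3. C_x = 6  [C = 2·N−B = 2·(23/2, 13)−(17, 14)]
4. C_y = 12  [C = 2·N−B = 2·(23/2, 13)−(17, 14)]
   so C = (6, 12)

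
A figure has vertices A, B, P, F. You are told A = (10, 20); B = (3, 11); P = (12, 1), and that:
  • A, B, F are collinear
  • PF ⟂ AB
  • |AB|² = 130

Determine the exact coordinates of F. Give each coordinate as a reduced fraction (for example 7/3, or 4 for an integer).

F = (201/130, 1187/130)

1. F_x = 201/130  [[A, B, F are collinear ⇒ 9x-7y+50=0] ∩ [PF ⟂ AB ⇒ -7x-9y+93=0]]
2. F_y = 1187/130  [[A, B, F are collinear ⇒ 9x-7y+50=0] ∩ [PF ⟂ AB ⇒ -7x-9y+93=0]]
   so F = (201/130, 1187/130)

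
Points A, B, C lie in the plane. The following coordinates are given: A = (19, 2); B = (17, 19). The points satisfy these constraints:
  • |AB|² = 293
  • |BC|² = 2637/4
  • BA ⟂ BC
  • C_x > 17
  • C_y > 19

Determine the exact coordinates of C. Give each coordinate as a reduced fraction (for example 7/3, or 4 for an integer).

1. C_x = 85/2  [[BA ⟂ BC ⇒ 2x-17y+289=0] ∩ [|C−(17, 19)|²=2637/4]]
2. C_y = 22  [[BA ⟂ BC ⇒ 2x-17y+289=0] ∩ [|C−(17, 19)|²=2637/4]]
   so C = (85/2, 22)

C = (85/2, 22)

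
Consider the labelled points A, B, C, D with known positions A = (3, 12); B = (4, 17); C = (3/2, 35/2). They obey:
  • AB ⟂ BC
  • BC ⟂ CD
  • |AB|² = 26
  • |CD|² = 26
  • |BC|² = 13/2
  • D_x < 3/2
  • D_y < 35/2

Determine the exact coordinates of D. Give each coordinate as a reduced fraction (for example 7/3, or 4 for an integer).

D = (1/2, 25/2)

1. D_x = 1/2  [[BC ⟂ CD ⇒ -5/2x+1/2y-5=0] ∩ [|D−(3/2, 35/2)|²=26]]
2. D_y = 25/2  [[BC ⟂ CD ⇒ -5/2x+1/2y-5=0] ∩ [|D−(3/2, 35/2)|²=26]]
   so D = (1/2, 25/2)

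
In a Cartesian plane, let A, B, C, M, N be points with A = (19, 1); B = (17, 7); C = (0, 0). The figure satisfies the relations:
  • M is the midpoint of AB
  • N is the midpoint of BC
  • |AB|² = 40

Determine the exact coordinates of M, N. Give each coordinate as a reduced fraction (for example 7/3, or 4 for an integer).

1. M_x = 18  [2·M = A+B = (19, 1)+(17, 7)]
2. M_y = 4  [2·M = A+B = (19, 1)+(17, 7)]
   so M = (18, 4)
3. N_x = 17/2  [2·N = B+C = (17, 7)+(0, 0)]
4. N_y = 7/2  [2·N = B+C = (17, 7)+(0, 0)]
   so N = (17/2, 7/2)

M = (18, 4)
N = (17/2, 7/2)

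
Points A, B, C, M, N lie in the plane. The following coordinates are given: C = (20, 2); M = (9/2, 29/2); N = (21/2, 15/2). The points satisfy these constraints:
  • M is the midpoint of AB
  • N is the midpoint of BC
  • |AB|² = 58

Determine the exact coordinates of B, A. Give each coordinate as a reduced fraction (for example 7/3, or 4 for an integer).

B = (1, 13)
A = (8, 16)

1. B_x = 1  [B = 2·N−C = 2·(21/2, 15/2)−(20, 2)]
2. B_y = 13  [B = 2·N−C = 2·(21/2, 15/2)−(20, 2)]
   so B = (1, 13)
3. A_x = 8  [A = 2·M−B = 2·(9/2, 29/2)−(1, 13)]
4. A_y = 16  [A = 2·M−B = 2·(9/2, 29/2)−(1, 13)]
   so A = (8, 16)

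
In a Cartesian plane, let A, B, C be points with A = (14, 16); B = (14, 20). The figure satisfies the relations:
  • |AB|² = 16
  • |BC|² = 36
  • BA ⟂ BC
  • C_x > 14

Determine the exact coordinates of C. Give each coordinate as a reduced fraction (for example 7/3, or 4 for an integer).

1. C_x = 20  [[BA ⟂ BC ⇒ -4y+80=0] ∩ [|C−(14, 20)|²=36]]
2. C_y = 20  [[BA ⟂ BC ⇒ -4y+80=0] ∩ [|C−(14, 20)|²=36]]
   so C = (20, 20)

C = (20, 20)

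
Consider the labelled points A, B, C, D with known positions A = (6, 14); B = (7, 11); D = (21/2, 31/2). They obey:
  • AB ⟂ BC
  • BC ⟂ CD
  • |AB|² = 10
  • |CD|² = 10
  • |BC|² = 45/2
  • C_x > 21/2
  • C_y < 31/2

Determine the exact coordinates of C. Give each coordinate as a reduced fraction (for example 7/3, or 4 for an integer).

1. C_x = 23/2  [[AB ⟂ BC ⇒ 1x-3y+26=0] ∩ [|C−(21/2, 31/2)|²=10]]
2. C_y = 25/2  [[AB ⟂ BC ⇒ 1x-3y+26=0] ∩ [|C−(21/2, 31/2)|²=10]]
   so C = (23/2, 25/2)

C = (23/2, 25/2)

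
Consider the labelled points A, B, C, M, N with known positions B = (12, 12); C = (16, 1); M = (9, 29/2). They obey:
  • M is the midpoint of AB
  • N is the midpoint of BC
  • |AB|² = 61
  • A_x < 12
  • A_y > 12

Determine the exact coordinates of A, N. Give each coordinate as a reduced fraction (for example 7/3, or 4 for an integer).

A = (6, 17)
N = (14, 13/2)

1. A_x = 6  [A = 2·M−B = 2·(9, 29/2)−(12, 12)]
2. A_y = 17  [A = 2·M−B = 2·(9, 29/2)−(12, 12)]
   so A = (6, 17)
3. N_x = 14  [2·N = B+C = (12, 12)+(16, 1)]
4. N_y = 13/2  [2·N = B+C = (12, 12)+(16, 1)]
   so N = (14, 13/2)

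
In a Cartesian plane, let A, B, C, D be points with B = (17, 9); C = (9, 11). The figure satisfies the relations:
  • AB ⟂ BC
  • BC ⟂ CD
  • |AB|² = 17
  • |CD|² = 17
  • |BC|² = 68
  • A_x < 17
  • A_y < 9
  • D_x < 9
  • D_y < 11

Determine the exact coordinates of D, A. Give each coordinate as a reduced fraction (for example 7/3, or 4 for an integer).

1. D_x = 8  [[BC ⟂ CD ⇒ -8x+2y+50=0] ∩ [|D−(9, 11)|²=17]]
2. D_y = 7  [[BC ⟂ CD ⇒ -8x+2y+50=0] ∩ [|D−(9, 11)|²=17]]
   so D = (8, 7)
3. A_x = 16  [[AB ⟂ BC ⇒ 8x-2y-118=0] ∩ [|A−(17, 9)|²=17]]
4. A_y = 5  [[AB ⟂ BC ⇒ 8x-2y-118=0] ∩ [|A−(17, 9)|²=17]]
   so A = (16, 5)

D = (8, 7)
A = (16, 5)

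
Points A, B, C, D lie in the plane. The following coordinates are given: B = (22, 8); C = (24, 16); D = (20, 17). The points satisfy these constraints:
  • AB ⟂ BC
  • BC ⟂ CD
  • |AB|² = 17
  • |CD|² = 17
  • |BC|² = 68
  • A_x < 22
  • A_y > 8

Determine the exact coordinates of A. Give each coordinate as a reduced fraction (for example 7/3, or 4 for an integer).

A = (18, 9)

1. A_x = 18  [[AB ⟂ BC ⇒ -2x-8y+108=0] ∩ [|A−(22, 8)|²=17]]
2. A_y = 9  [[AB ⟂ BC ⇒ -2x-8y+108=0] ∩ [|A−(22, 8)|²=17]]
   so A = (18, 9)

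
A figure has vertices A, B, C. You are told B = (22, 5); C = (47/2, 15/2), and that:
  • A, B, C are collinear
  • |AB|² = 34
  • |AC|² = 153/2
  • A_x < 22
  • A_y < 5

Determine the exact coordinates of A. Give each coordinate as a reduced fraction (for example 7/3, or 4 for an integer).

1. A_x = 19  [[A, B, C are collinear ⇒ -5/2x+3/2y+95/2=0] ∩ [|A−(22, 5)|²=34]]
2. A_y = 0  [[A, B, C are collinear ⇒ -5/2x+3/2y+95/2=0] ∩ [|A−(22, 5)|²=34]]
   so A = (19, 0)

A = (19, 0)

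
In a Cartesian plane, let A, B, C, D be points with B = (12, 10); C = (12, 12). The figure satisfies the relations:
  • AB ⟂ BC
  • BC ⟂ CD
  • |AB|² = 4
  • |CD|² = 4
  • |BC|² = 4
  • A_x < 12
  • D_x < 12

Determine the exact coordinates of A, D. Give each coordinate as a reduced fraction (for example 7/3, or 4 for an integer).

1. A_x = 10  [[AB ⟂ BC ⇒ -2y+20=0] ∩ [|A−(12, 10)|²=4]]
2. A_y = 10  [[AB ⟂ BC ⇒ -2y+20=0] ∩ [|A−(12, 10)|²=4]]
   so A = (10, 10)
3. D_x = 10  [[BC ⟂ CD ⇒ 2y-24=0] ∩ [|D−(12, 12)|²=4]]
4. D_y = 12  [[BC ⟂ CD ⇒ 2y-24=0] ∩ [|D−(12, 12)|²=4]]
   so D = (10, 12)

A = (10, 10)
D = (10, 12)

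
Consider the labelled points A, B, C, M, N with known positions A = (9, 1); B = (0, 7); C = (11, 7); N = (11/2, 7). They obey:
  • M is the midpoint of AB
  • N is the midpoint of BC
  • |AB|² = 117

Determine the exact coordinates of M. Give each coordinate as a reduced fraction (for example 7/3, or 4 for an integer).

M = (9/2, 4)

1. M_x = 9/2  [2·M = A+B = (9, 1)+(0, 7)]
2. M_y = 4  [2·M = A+B = (9, 1)+(0, 7)]
   so M = (9/2, 4)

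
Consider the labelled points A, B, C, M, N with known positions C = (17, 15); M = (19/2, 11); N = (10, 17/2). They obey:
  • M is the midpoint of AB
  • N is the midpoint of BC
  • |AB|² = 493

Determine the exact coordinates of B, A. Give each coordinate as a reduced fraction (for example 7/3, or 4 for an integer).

1. B_x = 3  [B = 2·N−C = 2·(10, 17/2)−(17, 15)]
2. B_y = 2  [B = 2·N−C = 2·(10, 17/2)−(17, 15)]
   so B = (3, 2)
3. A_x = 16  [A = 2·M−B = 2·(19/2, 11)−(3, 2)]
4. A_y = 20  [A = 2·M−B = 2·(19/2, 11)−(3, 2)]
   so A = (16, 20)

B = (3, 2)
A = (16, 20)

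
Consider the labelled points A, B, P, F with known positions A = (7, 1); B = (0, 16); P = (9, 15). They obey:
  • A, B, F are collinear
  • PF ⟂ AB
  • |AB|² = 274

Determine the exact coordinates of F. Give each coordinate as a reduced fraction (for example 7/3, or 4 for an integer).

1. F_x = 273/137  [[A, B, F are collinear ⇒ -15x-7y+112=0] ∩ [PF ⟂ AB ⇒ -7x+15y-162=0]]
2. F_y = 1607/137  [[A, B, F are collinear ⇒ -15x-7y+112=0] ∩ [PF ⟂ AB ⇒ -7x+15y-162=0]]
   so F = (273/137, 1607/137)

F = (273/137, 1607/137)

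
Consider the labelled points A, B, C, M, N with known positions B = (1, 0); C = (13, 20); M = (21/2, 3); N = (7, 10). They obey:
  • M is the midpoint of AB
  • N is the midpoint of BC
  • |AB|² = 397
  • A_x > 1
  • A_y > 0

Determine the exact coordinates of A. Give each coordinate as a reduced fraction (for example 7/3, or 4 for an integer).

1. A_x = 20  [A = 2·M−B = 2·(21/2, 3)−(1, 0)]
2. A_y = 6  [A = 2·M−B = 2·(21/2, 3)−(1, 0)]
   so A = (20, 6)

A = (20, 6)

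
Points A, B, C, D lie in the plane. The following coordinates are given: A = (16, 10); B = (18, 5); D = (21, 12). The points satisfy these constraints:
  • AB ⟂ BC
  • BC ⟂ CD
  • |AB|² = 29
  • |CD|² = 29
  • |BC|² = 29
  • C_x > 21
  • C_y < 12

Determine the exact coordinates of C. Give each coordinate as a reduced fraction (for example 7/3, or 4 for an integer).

1. C_x = 23  [[AB ⟂ BC ⇒ 2x-5y-11=0] ∩ [|C−(21, 12)|²=29]]
2. C_y = 7  [[AB ⟂ BC ⇒ 2x-5y-11=0] ∩ [|C−(21, 12)|²=29]]
   so C = (23, 7)

C = (23, 7)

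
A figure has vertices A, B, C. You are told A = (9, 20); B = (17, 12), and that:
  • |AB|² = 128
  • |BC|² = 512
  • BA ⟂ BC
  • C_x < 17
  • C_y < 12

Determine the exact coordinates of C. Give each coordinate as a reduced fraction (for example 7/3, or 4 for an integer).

C = (1, -4)

1. C_x = 1  [[BA ⟂ BC ⇒ -8x+8y+40=0] ∩ [|C−(17, 12)|²=512]]
2. C_y = -4  [[BA ⟂ BC ⇒ -8x+8y+40=0] ∩ [|C−(17, 12)|²=512]]
   so C = (1, -4)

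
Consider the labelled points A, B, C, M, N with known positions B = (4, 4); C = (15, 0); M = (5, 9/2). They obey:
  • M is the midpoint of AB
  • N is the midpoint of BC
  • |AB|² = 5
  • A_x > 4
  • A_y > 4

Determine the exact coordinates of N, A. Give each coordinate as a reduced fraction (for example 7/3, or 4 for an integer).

N = (19/2, 2)
A = (6, 5)

1. A_x = 6  [A = 2·M−B = 2·(5, 9/2)−(4, 4)]
2. A_y = 5  [A = 2·M−B = 2·(5, 9/2)−(4, 4)]
   so A = (6, 5)
3. N_x = 19/2  [2·N = B+C = (4, 4)+(15, 0)]
4. N_y = 2  [2·N = B+C = (4, 4)+(15, 0)]
   so N = (19/2, 2)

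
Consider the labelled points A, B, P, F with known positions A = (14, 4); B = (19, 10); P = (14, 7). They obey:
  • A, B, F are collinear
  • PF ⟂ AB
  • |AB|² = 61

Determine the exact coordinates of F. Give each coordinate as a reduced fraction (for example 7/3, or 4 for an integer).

F = (944/61, 352/61)

1. F_x = 944/61  [[A, B, F are collinear ⇒ -6x+5y+64=0] ∩ [PF ⟂ AB ⇒ 5x+6y-112=0]]
2. F_y = 352/61  [[A, B, F are collinear ⇒ -6x+5y+64=0] ∩ [PF ⟂ AB ⇒ 5x+6y-112=0]]
   so F = (944/61, 352/61)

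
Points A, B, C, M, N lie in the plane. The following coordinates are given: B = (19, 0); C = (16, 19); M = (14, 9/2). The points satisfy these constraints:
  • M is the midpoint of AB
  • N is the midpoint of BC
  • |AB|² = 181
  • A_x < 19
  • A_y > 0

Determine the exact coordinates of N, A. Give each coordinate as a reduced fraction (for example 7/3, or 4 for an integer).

1. A_x = 9  [A = 2·M−B = 2·(14, 9/2)−(19, 0)]
2. A_y = 9  [A = 2·M−B = 2·(14, 9/2)−(19, 0)]
   so A = (9, 9)
3. N_x = 35/2  [2·N = B+C = (19, 0)+(16, 19)]
4. N_y = 19/2  [2·N = B+C = (19, 0)+(16, 19)]
   so N = (35/2, 19/2)

N = (35/2, 19/2)
A = (9, 9)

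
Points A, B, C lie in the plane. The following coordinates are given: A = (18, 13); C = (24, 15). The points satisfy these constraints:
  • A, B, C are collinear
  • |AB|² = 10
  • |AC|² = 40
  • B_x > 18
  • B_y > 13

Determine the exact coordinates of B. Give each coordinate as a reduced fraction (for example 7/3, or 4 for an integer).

B = (21, 14)

1. B_x = 21  [[A, B, C are collinear ⇒ 2x-6y+42=0] ∩ [|B−(18, 13)|²=10]]
2. B_y = 14  [[A, B, C are collinear ⇒ 2x-6y+42=0] ∩ [|B−(18, 13)|²=10]]
   so B = (21, 14)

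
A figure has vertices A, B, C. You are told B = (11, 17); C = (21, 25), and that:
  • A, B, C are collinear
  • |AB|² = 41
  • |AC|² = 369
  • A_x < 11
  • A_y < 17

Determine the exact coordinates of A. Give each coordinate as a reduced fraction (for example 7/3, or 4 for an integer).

1. A_x = 6  [[A, B, C are collinear ⇒ -8x+10y-82=0] ∩ [|A−(11, 17)|²=41]]
2. A_y = 13  [[A, B, C are collinear ⇒ -8x+10y-82=0] ∩ [|A−(11, 17)|²=41]]
   so A = (6, 13)

A = (6, 13)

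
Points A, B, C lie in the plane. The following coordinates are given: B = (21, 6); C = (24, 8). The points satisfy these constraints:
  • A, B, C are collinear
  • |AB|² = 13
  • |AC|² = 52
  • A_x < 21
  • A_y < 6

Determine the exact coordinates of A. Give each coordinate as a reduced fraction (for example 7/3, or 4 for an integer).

1. A_x = 18  [[A, B, C are collinear ⇒ -2x+3y+24=0] ∩ [|A−(21, 6)|²=13]]
2. A_y = 4  [[A, B, C are collinear ⇒ -2x+3y+24=0] ∩ [|A−(21, 6)|²=13]]
   so A = (18, 4)

A = (18, 4)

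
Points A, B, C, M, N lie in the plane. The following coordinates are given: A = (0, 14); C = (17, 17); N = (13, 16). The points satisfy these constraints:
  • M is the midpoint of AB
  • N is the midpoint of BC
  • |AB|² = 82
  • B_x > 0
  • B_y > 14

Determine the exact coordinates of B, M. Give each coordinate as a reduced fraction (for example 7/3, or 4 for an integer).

1. B_x = 9  [B = 2·N−C = 2·(13, 16)−(17, 17)]
2. B_y = 15  [B = 2·N−C = 2·(13, 16)−(17, 17)]
   so B = (9, 15)
3. M_x = 9/2  [2·M = A+B = (0, 14)+(9, 15)]
4. M_y = 29/2  [2·M = A+B = (0, 14)+(9, 15)]
   so M = (9/2, 29/2)

B = (9, 15)
M = (9/2, 29/2)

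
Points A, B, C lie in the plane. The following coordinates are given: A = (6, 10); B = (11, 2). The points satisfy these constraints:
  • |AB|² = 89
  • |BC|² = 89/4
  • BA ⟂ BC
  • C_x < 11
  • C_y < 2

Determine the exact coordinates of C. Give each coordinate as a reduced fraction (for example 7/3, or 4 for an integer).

C = (7, -1/2)

1. C_x = 7  [[BA ⟂ BC ⇒ -5x+8y+39=0] ∩ [|C−(11, 2)|²=89/4]]
2. C_y = -1/2  [[BA ⟂ BC ⇒ -5x+8y+39=0] ∩ [|C−(11, 2)|²=89/4]]
   so C = (7, -1/2)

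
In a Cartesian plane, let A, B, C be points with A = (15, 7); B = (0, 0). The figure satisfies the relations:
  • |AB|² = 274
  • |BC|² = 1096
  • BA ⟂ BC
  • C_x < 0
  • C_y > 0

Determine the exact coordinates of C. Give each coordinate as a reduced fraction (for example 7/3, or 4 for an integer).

C = (-14, 30)

1. C_x = -14  [[BA ⟂ BC ⇒ 15x+7y=0] ∩ [|C−(0, 0)|²=1096]]
2. C_y = 30  [[BA ⟂ BC ⇒ 15x+7y=0] ∩ [|C−(0, 0)|²=1096]]
   so C = (-14, 30)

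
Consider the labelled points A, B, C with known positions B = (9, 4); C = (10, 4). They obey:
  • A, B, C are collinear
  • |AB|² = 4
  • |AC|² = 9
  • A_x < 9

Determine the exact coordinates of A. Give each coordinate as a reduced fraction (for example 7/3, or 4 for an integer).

1. A_x = 7  [[A, B, C are collinear ⇒ 1y-4=0] ∩ [|A−(9, 4)|²=4]]
2. A_y = 4  [[A, B, C are collinear ⇒ 1y-4=0] ∩ [|A−(9, 4)|²=4]]
   so A = (7, 4)

A = (7, 4)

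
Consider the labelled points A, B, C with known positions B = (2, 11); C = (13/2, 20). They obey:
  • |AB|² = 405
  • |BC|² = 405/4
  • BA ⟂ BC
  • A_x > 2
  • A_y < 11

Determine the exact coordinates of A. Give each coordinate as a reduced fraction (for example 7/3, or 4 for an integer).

A = (20, 2)

1. A_x = 20  [[BA ⟂ BC ⇒ 9/2x+9y-108=0] ∩ [|A−(2, 11)|²=405]]
2. A_y = 2  [[BA ⟂ BC ⇒ 9/2x+9y-108=0] ∩ [|A−(2, 11)|²=405]]
   so A = (20, 2)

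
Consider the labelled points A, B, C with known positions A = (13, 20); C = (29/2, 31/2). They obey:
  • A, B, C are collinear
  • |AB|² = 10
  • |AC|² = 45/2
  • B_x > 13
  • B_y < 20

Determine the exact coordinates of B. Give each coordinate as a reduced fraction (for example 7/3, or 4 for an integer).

1. B_x = 14  [[A, B, C are collinear ⇒ -9/2x-3/2y+177/2=0] ∩ [|B−(13, 20)|²=10]]
2. B_y = 17  [[A, B, C are collinear ⇒ -9/2x-3/2y+177/2=0] ∩ [|B−(13, 20)|²=10]]
   so B = (14, 17)

B = (14, 17)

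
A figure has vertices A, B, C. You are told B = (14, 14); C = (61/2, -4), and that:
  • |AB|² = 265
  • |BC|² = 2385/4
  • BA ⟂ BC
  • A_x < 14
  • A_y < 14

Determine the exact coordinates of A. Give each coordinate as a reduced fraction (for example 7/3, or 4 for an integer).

1. A_x = 2  [[BA ⟂ BC ⇒ 33/2x-18y+21=0] ∩ [|A−(14, 14)|²=265]]
2. A_y = 3  [[BA ⟂ BC ⇒ 33/2x-18y+21=0] ∩ [|A−(14, 14)|²=265]]
   so A = (2, 3)

A = (2, 3)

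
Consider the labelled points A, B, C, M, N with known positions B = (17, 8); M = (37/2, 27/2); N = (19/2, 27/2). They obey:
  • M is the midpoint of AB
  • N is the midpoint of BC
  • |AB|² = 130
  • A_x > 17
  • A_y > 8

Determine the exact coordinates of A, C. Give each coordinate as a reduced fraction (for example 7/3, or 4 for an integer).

A = (20, 19)
C = (2, 19)

1. A_x = 20  [A = 2·M−B = 2·(37/2, 27/2)−(17, 8)]
2. A_y = 19  [A = 2·M−B = 2·(37/2, 27/2)−(17, 8)]
   so A = (20, 19)
3. C_x = 2  [C = 2·N−B = 2·(19/2, 27/2)−(17, 8)]
4. C_y = 19  [C = 2·N−B = 2·(19/2, 27/2)−(17, 8)]
   so C = (2, 19)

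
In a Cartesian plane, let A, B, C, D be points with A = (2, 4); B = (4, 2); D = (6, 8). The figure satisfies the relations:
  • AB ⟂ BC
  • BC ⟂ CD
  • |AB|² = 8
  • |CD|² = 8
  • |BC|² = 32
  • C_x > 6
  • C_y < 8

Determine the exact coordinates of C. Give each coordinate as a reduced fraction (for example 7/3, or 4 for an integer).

C = (8, 6)

1. C_x = 8  [[AB ⟂ BC ⇒ 2x-2y-4=0] ∩ [|C−(6, 8)|²=8]]
2. C_y = 6  [[AB ⟂ BC ⇒ 2x-2y-4=0] ∩ [|C−(6, 8)|²=8]]
   so C = (8, 6)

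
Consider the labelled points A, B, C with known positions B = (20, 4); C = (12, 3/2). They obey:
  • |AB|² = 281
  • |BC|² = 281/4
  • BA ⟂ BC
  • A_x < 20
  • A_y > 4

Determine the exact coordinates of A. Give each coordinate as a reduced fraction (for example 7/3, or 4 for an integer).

1. A_x = 15  [[BA ⟂ BC ⇒ -8x-5/2y+170=0] ∩ [|A−(20, 4)|²=281]]
2. A_y = 20  [[BA ⟂ BC ⇒ -8x-5/2y+170=0] ∩ [|A−(20, 4)|²=281]]
   so A = (15, 20)

A = (15, 20)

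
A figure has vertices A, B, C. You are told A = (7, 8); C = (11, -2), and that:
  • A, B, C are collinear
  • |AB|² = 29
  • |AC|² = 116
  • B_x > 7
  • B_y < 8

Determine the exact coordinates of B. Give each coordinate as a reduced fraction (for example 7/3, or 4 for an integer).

1. B_x = 9  [[A, B, C are collinear ⇒ -10x-4y+102=0] ∩ [|B−(7, 8)|²=29]]
2. B_y = 3  [[A, B, C are collinear ⇒ -10x-4y+102=0] ∩ [|B−(7, 8)|²=29]]
   so B = (9, 3)

B = (9, 3)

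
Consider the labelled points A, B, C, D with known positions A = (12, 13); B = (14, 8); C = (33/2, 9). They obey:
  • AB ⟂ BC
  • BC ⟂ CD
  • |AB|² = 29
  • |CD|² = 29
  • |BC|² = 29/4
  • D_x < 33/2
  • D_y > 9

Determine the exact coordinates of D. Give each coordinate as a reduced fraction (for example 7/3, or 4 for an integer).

1. D_x = 29/2  [[BC ⟂ CD ⇒ 5/2x+1y-201/4=0] ∩ [|D−(33/2, 9)|²=29]]
2. D_y = 14  [[BC ⟂ CD ⇒ 5/2x+1y-201/4=0] ∩ [|D−(33/2, 9)|²=29]]
   so D = (29/2, 14)

D = (29/2, 14)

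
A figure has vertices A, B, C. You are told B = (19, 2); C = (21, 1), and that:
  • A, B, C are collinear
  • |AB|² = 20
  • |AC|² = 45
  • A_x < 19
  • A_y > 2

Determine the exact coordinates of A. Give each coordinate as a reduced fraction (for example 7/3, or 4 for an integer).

1. A_x = 15  [[A, B, C are collinear ⇒ 1x+2y-23=0] ∩ [|A−(19, 2)|²=20]]
2. A_y = 4  [[A, B, C are collinear ⇒ 1x+2y-23=0] ∩ [|A−(19, 2)|²=20]]
   so A = (15, 4)

A = (15, 4)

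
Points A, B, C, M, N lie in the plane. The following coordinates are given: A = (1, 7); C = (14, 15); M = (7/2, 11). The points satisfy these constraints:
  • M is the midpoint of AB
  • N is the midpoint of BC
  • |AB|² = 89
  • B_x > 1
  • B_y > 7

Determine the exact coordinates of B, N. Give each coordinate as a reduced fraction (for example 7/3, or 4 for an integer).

1. B_x = 6  [B = 2·M−A = 2·(7/2, 11)−(1, 7)]
2. B_y = 15  [B = 2·M−A = 2·(7/2, 11)−(1, 7)]
   so B = (6, 15)
3. N_x = 10  [2·N = B+C = (6, 15)+(14, 15)]
4. N_y = 15  [2·N = B+C = (6, 15)+(14, 15)]
   so N = (10, 15)

B = (6, 15)
N = (10, 15)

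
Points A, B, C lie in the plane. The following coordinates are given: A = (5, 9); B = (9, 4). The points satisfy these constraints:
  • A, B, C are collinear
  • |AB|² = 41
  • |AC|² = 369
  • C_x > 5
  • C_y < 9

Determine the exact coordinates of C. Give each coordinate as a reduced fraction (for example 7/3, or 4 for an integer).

C = (17, -6)

1. C_x = 17  [[A, B, C are collinear ⇒ 5x+4y-61=0] ∩ [|C−(5, 9)|²=369]]
2. C_y = -6  [[A, B, C are collinear ⇒ 5x+4y-61=0] ∩ [|C−(5, 9)|²=369]]
   so C = (17, -6)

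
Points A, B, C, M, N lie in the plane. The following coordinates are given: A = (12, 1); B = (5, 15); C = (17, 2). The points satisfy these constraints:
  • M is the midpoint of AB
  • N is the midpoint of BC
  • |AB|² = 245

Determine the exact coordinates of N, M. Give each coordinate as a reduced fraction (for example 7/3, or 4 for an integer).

N = (11, 17/2)
M = (17/2, 8)

1. M_x = 17/2  [2·M = A+B = (12, 1)+(5, 15)]
2. M_y = 8  [2·M = A+B = (12, 1)+(5, 15)]
   so M = (17/2, 8)
3. N_x = 11  [2·N = B+C = (5, 15)+(17, 2)]
4. N_y = 17/2  [2·N = B+C = (5, 15)+(17, 2)]
   so N = (11, 17/2)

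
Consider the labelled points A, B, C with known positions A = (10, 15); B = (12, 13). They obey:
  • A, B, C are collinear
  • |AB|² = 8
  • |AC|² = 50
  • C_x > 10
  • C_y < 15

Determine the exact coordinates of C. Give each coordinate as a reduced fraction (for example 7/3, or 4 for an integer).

C = (15, 10)

1. C_x = 15  [[A, B, C are collinear ⇒ 2x+2y-50=0] ∩ [|C−(10, 15)|²=50]]
2. C_y = 10  [[A, B, C are collinear ⇒ 2x+2y-50=0] ∩ [|C−(10, 15)|²=50]]
   so C = (15, 10)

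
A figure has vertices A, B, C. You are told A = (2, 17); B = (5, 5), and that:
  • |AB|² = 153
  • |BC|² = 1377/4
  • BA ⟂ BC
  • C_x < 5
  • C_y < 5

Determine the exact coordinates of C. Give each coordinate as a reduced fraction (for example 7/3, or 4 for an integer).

C = (-13, 1/2)

1. C_x = -13  [[BA ⟂ BC ⇒ -3x+12y-45=0] ∩ [|C−(5, 5)|²=1377/4]]
2. C_y = 1/2  [[BA ⟂ BC ⇒ -3x+12y-45=0] ∩ [|C−(5, 5)|²=1377/4]]
   so C = (-13, 1/2)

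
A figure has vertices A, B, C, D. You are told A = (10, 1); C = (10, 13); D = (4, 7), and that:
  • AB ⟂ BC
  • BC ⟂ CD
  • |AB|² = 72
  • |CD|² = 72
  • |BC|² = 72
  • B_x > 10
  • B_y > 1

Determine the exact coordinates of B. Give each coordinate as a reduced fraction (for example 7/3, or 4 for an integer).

B = (16, 7)

1. B_x = 16  [[BC ⟂ CD ⇒ 6x+6y-138=0] ∩ [|B−(10, 1)|²=72]]
2. B_y = 7  [[BC ⟂ CD ⇒ 6x+6y-138=0] ∩ [|B−(10, 1)|²=72]]
   so B = (16, 7)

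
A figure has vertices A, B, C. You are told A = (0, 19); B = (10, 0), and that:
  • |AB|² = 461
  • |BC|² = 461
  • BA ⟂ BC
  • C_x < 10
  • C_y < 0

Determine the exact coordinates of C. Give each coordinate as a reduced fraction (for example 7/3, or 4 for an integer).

1. C_x = -9  [[BA ⟂ BC ⇒ -10x+19y+100=0] ∩ [|C−(10, 0)|²=461]]
2. C_y = -10  [[BA ⟂ BC ⇒ -10x+19y+100=0] ∩ [|C−(10, 0)|²=461]]
   so C = (-9, -10)

C = (-9, -10)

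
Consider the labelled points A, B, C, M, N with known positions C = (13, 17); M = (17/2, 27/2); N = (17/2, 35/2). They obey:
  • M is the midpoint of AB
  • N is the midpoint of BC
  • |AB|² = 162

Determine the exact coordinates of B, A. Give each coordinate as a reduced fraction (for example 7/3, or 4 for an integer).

1. B_x = 4  [B = 2·N−C = 2·(17/2, 35/2)−(13, 17)]
2. B_y = 18  [B = 2·N−C = 2·(17/2, 35/2)−(13, 17)]
   so B = (4, 18)
3. A_x = 13  [A = 2·M−B = 2·(17/2, 27/2)−(4, 18)]
4. A_y = 9  [A = 2·M−B = 2·(17/2, 27/2)−(4, 18)]
   so A = (13, 9)

B = (4, 18)
A = (13, 9)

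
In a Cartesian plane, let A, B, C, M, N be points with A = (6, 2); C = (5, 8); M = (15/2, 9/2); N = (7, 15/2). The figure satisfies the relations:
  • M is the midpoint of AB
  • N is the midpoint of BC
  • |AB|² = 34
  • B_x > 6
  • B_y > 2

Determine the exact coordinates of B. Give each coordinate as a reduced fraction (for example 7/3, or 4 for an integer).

1. B_x = 9  [B = 2·M−A = 2·(15/2, 9/2)−(6, 2)]
2. B_y = 7  [B = 2·M−A = 2·(15/2, 9/2)−(6, 2)]
   so B = (9, 7)

B = (9, 7)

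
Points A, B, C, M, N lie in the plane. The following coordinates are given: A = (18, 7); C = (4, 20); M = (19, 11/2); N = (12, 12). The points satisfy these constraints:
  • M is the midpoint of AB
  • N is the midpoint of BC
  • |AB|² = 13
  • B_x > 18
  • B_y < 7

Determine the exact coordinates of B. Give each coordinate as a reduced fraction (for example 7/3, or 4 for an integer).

1. B_x = 20  [B = 2·M−A = 2·(19, 11/2)−(18, 7)]
2. B_y = 4  [B = 2·M−A = 2·(19, 11/2)−(18, 7)]
   so B = (20, 4)

B = (20, 4)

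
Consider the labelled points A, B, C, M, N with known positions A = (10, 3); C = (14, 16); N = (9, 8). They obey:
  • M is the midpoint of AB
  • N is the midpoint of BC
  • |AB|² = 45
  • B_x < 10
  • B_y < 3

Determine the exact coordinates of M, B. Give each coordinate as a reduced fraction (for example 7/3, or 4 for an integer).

M = (7, 3/2)
B = (4, 0)

1. B_x = 4  [B = 2·N−C = 2·(9, 8)−(14, 16)]
2. B_y = 0  [B = 2·N−C = 2·(9, 8)−(14, 16)]
   so B = (4, 0)
3. M_x = 7  [2·M = A+B = (10, 3)+(4, 0)]
4. M_y = 3/2  [2·M = A+B = (10, 3)+(4, 0)]
   so M = (7, 3/2)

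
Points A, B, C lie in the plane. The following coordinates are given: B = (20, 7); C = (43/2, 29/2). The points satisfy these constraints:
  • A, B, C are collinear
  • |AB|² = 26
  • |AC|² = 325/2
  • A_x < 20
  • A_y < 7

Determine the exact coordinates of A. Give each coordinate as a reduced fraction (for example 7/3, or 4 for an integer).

1. A_x = 19  [[A, B, C are collinear ⇒ -15/2x+3/2y+279/2=0] ∩ [|A−(20, 7)|²=26]]
2. A_y = 2  [[A, B, C are collinear ⇒ -15/2x+3/2y+279/2=0] ∩ [|A−(20, 7)|²=26]]
   so A = (19, 2)

A = (19, 2)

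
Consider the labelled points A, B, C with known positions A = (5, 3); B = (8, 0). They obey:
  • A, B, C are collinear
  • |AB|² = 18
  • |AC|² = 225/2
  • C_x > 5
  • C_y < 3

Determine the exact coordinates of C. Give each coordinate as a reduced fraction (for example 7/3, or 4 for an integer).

C = (25/2, -9/2)

1. C_x = 25/2  [[A, B, C are collinear ⇒ 3x+3y-24=0] ∩ [|C−(5, 3)|²=225/2]]
2. C_y = -9/2  [[A, B, C are collinear ⇒ 3x+3y-24=0] ∩ [|C−(5, 3)|²=225/2]]
   so C = (25/2, -9/2)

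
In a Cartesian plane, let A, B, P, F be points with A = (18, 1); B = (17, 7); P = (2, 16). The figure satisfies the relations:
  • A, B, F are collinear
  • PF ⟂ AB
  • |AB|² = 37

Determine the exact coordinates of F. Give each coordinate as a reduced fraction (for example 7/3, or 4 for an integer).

1. F_x = 560/37  [[A, B, F are collinear ⇒ -6x-1y+109=0] ∩ [PF ⟂ AB ⇒ -1x+6y-94=0]]
2. F_y = 673/37  [[A, B, F are collinear ⇒ -6x-1y+109=0] ∩ [PF ⟂ AB ⇒ -1x+6y-94=0]]
   so F = (560/37, 673/37)

F = (560/37, 673/37)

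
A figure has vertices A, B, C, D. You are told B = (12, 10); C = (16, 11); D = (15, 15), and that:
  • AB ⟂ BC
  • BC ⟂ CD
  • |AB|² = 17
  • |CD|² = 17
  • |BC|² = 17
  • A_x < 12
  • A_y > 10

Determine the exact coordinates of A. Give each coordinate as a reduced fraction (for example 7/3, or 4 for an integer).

A = (11, 14)

1. A_x = 11  [[AB ⟂ BC ⇒ -4x-1y+58=0] ∩ [|A−(12, 10)|²=17]]
2. A_y = 14  [[AB ⟂ BC ⇒ -4x-1y+58=0] ∩ [|A−(12, 10)|²=17]]
   so A = (11, 14)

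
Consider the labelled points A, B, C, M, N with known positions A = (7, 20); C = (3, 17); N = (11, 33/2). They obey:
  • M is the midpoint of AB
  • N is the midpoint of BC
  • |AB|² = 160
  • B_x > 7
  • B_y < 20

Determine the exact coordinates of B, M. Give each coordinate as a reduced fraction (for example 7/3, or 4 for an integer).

1. B_x = 19  [B = 2·N−C = 2·(11, 33/2)−(3, 17)]
2. B_y = 16  [B = 2·N−C = 2·(11, 33/2)−(3, 17)]
   so B = (19, 16)
3. M_x = 13  [2·M = A+B = (7, 20)+(19, 16)]
4. M_y = 18  [2·M = A+B = (7, 20)+(19, 16)]
   so M = (13, 18)

B = (19, 16)
M = (13, 18)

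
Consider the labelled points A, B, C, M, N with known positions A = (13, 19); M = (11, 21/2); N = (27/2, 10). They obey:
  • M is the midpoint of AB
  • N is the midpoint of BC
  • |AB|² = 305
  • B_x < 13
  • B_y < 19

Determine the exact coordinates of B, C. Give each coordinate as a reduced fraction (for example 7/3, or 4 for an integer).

1. B_x = 9  [B = 2·M−A = 2·(11, 21/2)−(13, 19)]
2. B_y = 2  [B = 2·M−A = 2·(11, 21/2)−(13, 19)]
   so B = (9, 2)
3. C_x = 18  [C = 2·N−B = 2·(27/2, 10)−(9, 2)]
4. C_y = 18  [C = 2·N−B = 2·(27/2, 10)−(9, 2)]
   so C = (18, 18)

B = (9, 2)
C = (18, 18)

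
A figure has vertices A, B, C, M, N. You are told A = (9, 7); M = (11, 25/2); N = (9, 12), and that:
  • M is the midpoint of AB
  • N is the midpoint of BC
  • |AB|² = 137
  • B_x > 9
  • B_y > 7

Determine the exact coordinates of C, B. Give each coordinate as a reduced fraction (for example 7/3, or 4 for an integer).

1. B_x = 13  [B = 2·M−A = 2·(11, 25/2)−(9, 7)]
2. B_y = 18  [B = 2·M−A = 2·(11, 25/2)−(9, 7)]
   so B = (13, 18)
3. C_x = 5  [C = 2·N−B = 2·(9, 12)−(13, 18)]
4. C_y = 6  [C = 2·N−B = 2·(9, 12)−(13, 18)]
   so C = (5, 6)

C = (5, 6)
B = (13, 18)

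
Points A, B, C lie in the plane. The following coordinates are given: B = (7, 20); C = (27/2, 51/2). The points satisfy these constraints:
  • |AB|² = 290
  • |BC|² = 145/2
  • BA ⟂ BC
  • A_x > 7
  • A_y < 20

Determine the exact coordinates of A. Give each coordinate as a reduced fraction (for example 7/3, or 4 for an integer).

A = (18, 7)

1. A_x = 18  [[BA ⟂ BC ⇒ 13/2x+11/2y-311/2=0] ∩ [|A−(7, 20)|²=290]]
2. A_y = 7  [[BA ⟂ BC ⇒ 13/2x+11/2y-311/2=0] ∩ [|A−(7, 20)|²=290]]
   so A = (18, 7)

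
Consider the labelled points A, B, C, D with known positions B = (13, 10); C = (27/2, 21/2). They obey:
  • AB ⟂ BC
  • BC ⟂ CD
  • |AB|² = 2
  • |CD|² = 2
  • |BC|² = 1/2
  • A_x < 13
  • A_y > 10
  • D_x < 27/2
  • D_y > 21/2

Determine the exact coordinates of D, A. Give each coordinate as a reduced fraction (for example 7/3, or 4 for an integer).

1. D_x = 25/2  [[BC ⟂ CD ⇒ 1/2x+1/2y-12=0] ∩ [|D−(27/2, 21/2)|²=2]]
2. D_y = 23/2  [[BC ⟂ CD ⇒ 1/2x+1/2y-12=0] ∩ [|D−(27/2, 21/2)|²=2]]
   so D = (25/2, 23/2)
3. A_x = 12  [[AB ⟂ BC ⇒ -1/2x-1/2y+23/2=0] ∩ [|A−(13, 10)|²=2]]
4. A_y = 11  [[AB ⟂ BC ⇒ -1/2x-1/2y+23/2=0] ∩ [|A−(13, 10)|²=2]]
   so A = (12, 11)

D = (25/2, 23/2)
A = (12, 11)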